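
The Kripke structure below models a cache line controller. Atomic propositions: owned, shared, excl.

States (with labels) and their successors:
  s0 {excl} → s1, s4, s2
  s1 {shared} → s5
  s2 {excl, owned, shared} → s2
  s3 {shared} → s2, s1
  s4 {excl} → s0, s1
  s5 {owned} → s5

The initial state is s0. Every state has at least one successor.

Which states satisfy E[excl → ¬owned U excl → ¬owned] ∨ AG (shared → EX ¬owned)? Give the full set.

States satisfying excl → ¬owned: {s0, s1, s3, s4, s5}.
States satisfying E[excl → ¬owned U excl → ¬owned]: {s0, s1, s3, s4, s5}.
States satisfying shared → EX ¬owned: {s0, s3, s4, s5}.
States satisfying AG (shared → EX ¬owned): {s5}.
States satisfying E[excl → ¬owned U excl → ¬owned] ∨ AG (shared → EX ¬owned): {s0, s1, s3, s4, s5}.

{s0, s1, s3, s4, s5}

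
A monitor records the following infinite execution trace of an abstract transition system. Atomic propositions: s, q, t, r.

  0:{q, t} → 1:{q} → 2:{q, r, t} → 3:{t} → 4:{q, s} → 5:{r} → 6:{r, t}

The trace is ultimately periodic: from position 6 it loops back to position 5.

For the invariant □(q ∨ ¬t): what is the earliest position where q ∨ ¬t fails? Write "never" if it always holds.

3

Check q ∨ ¬t at each position in order: 0 ✓, 1 ✓, 2 ✓.
At position 3 the labels are {t}, so q ∨ ¬t is false there. This is the first violation.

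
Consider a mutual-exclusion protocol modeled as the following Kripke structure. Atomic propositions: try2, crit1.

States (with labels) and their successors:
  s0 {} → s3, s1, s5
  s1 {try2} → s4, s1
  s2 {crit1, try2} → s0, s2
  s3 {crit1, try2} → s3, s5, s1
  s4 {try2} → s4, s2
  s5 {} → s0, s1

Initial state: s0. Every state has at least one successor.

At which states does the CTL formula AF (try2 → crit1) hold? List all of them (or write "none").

{s0, s2, s3, s5}

States satisfying try2 → crit1: {s0, s2, s3, s5}.
States satisfying AF (try2 → crit1): {s0, s2, s3, s5}.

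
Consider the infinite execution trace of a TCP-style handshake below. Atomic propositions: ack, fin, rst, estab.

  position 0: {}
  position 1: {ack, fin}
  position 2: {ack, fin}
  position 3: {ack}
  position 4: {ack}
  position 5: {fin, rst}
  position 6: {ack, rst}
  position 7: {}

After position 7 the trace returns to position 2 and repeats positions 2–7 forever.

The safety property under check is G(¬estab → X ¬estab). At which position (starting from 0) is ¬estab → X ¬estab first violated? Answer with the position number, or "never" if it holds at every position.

¬estab → X ¬estab holds at every position 0..7, and those are all the positions the trace ever visits, so the invariant G(¬estab → X ¬estab) is never violated.

never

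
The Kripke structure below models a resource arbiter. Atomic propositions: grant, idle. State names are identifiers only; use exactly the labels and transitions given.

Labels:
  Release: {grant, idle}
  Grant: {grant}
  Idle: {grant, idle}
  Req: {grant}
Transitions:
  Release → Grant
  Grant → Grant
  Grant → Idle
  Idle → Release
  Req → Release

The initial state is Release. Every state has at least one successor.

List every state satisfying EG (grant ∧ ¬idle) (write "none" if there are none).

{Grant}

States satisfying grant ∧ ¬idle: {Grant, Req}.
States satisfying EG (grant ∧ ¬idle): {Grant}.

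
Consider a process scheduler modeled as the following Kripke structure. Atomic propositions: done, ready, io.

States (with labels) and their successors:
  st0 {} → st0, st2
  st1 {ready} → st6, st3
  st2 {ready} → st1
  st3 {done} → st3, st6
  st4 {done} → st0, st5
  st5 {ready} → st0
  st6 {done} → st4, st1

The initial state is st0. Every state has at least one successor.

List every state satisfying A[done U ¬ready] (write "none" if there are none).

{st0, st3, st4, st6}

States satisfying done: {st3, st4, st6}.
States satisfying ¬ready: {st0, st3, st4, st6}.
States satisfying A[done U ¬ready]: {st0, st3, st4, st6}.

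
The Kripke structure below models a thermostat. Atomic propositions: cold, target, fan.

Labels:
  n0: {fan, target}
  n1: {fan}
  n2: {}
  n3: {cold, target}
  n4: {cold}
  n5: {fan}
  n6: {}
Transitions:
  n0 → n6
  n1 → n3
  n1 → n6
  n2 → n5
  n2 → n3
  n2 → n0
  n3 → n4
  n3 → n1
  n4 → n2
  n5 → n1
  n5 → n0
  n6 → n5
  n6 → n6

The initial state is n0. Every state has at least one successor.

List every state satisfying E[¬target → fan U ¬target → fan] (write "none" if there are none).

{n0, n1, n3, n5}

States satisfying ¬target → fan: {n0, n1, n3, n5}.
States satisfying E[¬target → fan U ¬target → fan]: {n0, n1, n3, n5}.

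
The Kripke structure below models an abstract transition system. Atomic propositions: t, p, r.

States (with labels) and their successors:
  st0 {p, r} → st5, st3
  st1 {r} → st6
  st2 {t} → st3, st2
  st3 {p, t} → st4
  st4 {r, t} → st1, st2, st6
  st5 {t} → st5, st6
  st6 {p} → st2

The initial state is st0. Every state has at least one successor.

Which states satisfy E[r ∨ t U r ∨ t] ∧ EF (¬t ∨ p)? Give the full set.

States satisfying r ∨ t: {st0, st1, st2, st3, st4, st5}.
States satisfying E[r ∨ t U r ∨ t]: {st0, st1, st2, st3, st4, st5}.
States satisfying ¬t ∨ p: {st0, st1, st3, st6}.
States satisfying EF (¬t ∨ p): {st0, st1, st2, st3, st4, st5, st6}.
States satisfying E[r ∨ t U r ∨ t] ∧ EF (¬t ∨ p): {st0, st1, st2, st3, st4, st5}.

{st0, st1, st2, st3, st4, st5}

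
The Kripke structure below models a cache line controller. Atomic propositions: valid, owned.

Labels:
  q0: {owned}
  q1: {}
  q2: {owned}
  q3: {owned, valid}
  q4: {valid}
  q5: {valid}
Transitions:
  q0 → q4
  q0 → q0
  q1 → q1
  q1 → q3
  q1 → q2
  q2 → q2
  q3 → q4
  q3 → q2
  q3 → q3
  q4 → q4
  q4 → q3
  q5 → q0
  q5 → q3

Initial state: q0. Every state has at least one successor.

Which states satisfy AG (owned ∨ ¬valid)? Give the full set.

{q2}

States satisfying owned ∨ ¬valid: {q0, q1, q2, q3}.
States satisfying AG (owned ∨ ¬valid): {q2}.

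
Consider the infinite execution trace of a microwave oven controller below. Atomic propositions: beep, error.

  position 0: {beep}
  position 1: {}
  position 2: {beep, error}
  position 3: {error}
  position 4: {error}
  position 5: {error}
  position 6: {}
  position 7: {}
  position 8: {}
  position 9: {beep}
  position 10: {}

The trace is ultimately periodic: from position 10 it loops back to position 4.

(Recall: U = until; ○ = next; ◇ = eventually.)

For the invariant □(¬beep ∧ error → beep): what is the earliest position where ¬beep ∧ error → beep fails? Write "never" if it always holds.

Check ¬beep ∧ error → beep at each position in order: 0 ✓, 1 ✓, 2 ✓.
At position 3 the labels are {error}, so ¬beep ∧ error → beep is false there. This is the first violation.

3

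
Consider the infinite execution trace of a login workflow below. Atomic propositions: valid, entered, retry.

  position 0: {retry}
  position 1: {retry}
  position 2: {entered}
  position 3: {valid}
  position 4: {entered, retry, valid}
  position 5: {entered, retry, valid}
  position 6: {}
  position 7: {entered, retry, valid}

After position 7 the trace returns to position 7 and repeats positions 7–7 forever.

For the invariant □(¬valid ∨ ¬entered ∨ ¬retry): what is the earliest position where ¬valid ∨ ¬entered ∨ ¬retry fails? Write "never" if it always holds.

Check ¬valid ∨ ¬entered ∨ ¬retry at each position in order: 0 ✓, 1 ✓, 2 ✓, 3 ✓.
At position 4 the labels are {entered, retry, valid}, so ¬valid ∨ ¬entered ∨ ¬retry is false there. This is the first violation.

4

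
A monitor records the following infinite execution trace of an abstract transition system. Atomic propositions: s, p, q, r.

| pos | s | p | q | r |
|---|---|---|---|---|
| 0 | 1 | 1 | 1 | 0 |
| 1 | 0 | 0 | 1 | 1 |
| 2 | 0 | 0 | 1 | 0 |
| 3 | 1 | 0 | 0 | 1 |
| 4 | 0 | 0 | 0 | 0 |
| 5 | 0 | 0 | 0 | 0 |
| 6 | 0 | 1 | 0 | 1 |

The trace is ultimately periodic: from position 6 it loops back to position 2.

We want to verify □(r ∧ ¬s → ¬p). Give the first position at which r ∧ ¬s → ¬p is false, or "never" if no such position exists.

6

Check r ∧ ¬s → ¬p at each position in order: 0 ✓, 1 ✓, 2 ✓, 3 ✓, 4 ✓, 5 ✓.
At position 6 the labels are {p, r}, so r ∧ ¬s → ¬p is false there. This is the first violation.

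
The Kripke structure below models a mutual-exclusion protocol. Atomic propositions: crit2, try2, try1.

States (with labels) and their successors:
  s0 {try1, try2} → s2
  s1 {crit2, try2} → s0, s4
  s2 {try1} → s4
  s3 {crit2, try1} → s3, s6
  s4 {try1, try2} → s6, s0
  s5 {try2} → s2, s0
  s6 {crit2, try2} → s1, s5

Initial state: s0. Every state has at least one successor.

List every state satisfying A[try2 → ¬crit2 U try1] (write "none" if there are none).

{s0, s2, s3, s4, s5}

States satisfying try2 → ¬crit2: {s0, s2, s3, s4, s5}.
States satisfying try1: {s0, s2, s3, s4}.
States satisfying A[try2 → ¬crit2 U try1]: {s0, s2, s3, s4, s5}.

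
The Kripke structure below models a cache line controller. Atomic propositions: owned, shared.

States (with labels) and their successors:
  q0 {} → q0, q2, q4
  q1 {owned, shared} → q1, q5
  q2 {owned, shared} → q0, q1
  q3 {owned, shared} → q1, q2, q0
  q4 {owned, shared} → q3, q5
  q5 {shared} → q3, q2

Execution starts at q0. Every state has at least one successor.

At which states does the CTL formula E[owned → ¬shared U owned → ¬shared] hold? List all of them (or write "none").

States satisfying owned → ¬shared: {q0, q5}.
States satisfying E[owned → ¬shared U owned → ¬shared]: {q0, q5}.

{q0, q5}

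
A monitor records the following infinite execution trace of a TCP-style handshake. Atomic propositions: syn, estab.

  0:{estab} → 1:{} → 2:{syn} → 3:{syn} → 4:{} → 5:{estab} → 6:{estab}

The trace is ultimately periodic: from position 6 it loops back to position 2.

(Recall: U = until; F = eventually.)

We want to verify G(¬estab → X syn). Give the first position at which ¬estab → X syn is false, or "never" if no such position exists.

3

Check ¬estab → X syn at each position in order: 0 ✓, 1 ✓, 2 ✓.
At position 3 the labels are {syn} and the next position 4 has {}, so ¬estab → X syn is false there. This is the first violation.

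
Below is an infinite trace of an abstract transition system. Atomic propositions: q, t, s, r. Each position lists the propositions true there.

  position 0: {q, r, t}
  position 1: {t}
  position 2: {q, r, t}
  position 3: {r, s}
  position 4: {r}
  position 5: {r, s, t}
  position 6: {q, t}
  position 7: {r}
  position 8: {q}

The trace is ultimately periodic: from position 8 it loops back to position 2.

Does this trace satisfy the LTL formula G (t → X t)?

t → X t must hold at every position from 0 onward. It fails at position 2, so G (t → X t) is false.
Positions where t holds: 0, 1, 2, 5, 6.
Check X t at each: 0→ok, 1→ok, 2→fails, 5→ok, 6→fails.

No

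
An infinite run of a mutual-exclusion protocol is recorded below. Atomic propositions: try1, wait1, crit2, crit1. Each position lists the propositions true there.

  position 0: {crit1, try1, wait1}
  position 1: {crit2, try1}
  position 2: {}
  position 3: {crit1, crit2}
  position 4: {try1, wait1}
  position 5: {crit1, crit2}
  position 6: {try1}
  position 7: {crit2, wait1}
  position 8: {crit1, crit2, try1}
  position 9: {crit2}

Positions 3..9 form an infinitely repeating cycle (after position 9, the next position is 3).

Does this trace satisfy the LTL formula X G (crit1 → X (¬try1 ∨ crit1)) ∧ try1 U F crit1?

The position after 0 is 1; G (crit1 → X (¬try1 ∨ crit1)) is false there.
Walking from position 0: F crit1 first holds at position 0, and try1 holds at every earlier position along the way, so try1 U F crit1 holds.
At position 0: X G (crit1 → X (¬try1 ∨ crit1)) is false; try1 U F crit1 is true; so X G (crit1 → X (¬try1 ∨ crit1)) ∧ try1 U F crit1 is false.

Violated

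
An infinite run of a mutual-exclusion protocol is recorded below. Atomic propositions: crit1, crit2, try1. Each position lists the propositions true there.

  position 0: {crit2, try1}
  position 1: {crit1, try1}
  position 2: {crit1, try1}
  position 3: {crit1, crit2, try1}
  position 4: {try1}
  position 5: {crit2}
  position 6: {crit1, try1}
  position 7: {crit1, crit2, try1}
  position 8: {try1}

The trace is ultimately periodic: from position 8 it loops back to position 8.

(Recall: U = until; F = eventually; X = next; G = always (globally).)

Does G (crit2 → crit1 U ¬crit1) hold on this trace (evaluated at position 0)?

Yes

crit2 → crit1 U ¬crit1 holds at every position 0..8, and those are all positions ever visited, so G (crit2 → crit1 U ¬crit1) holds.
Positions where crit2 holds: 0, 3, 5, 7.
Check crit1 U ¬crit1 at each: 0→ok, 3→ok, 5→ok, 7→ok.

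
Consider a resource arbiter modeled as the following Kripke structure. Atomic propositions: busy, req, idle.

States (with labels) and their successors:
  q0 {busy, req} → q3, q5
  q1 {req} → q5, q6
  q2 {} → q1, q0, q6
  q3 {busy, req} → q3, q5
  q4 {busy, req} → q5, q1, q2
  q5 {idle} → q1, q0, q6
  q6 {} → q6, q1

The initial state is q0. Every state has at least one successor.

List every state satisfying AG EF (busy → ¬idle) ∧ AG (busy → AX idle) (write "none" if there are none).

States satisfying EF (busy → ¬idle): {q0, q1, q2, q3, q4, q5, q6}.
States satisfying AG EF (busy → ¬idle): {q0, q1, q2, q3, q4, q5, q6}.
States satisfying busy → AX idle: {q1, q2, q5, q6}.
States satisfying AG (busy → AX idle): ∅.
States satisfying AG EF (busy → ¬idle) ∧ AG (busy → AX idle): ∅.

none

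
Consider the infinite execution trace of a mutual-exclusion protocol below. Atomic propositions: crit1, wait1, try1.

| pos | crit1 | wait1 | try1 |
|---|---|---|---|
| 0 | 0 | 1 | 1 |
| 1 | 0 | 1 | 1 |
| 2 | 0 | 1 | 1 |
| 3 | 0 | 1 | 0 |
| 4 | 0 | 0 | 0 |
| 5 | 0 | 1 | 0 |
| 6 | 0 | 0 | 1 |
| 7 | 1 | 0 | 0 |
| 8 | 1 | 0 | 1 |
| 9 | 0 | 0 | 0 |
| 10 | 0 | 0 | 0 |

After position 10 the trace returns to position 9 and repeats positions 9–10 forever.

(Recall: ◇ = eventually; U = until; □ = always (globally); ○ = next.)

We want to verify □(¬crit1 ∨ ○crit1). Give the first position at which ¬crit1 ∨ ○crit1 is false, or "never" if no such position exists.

8

Check ¬crit1 ∨ ○crit1 at each position in order: 0 ✓, 1 ✓, 2 ✓, 3 ✓, 4 ✓, 5 ✓, 6 ✓, 7 ✓.
At position 8 the labels are {crit1, try1} and the next position 9 has {}, so ¬crit1 ∨ ○crit1 is false there. This is the first violation.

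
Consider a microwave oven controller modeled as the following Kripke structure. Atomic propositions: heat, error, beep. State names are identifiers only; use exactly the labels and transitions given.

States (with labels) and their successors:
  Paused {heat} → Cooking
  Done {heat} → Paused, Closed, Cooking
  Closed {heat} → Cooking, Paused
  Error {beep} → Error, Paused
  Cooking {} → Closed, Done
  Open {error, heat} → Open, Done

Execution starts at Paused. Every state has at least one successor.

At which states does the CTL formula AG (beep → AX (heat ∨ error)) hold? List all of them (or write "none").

{Paused, Done, Closed, Cooking, Open}

States satisfying beep → AX (heat ∨ error): {Paused, Done, Closed, Cooking, Open}.
States satisfying AG (beep → AX (heat ∨ error)): {Paused, Done, Closed, Cooking, Open}.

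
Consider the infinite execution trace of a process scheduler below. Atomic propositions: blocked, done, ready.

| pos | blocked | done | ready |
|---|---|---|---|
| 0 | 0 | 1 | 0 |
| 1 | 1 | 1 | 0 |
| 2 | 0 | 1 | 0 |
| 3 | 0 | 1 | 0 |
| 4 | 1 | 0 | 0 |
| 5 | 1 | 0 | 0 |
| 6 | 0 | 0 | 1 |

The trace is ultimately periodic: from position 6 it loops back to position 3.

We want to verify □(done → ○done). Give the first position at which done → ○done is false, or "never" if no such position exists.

3

Check done → ○done at each position in order: 0 ✓, 1 ✓, 2 ✓.
At position 3 the labels are {done} and the next position 4 has {blocked}, so done → ○done is false there. This is the first violation.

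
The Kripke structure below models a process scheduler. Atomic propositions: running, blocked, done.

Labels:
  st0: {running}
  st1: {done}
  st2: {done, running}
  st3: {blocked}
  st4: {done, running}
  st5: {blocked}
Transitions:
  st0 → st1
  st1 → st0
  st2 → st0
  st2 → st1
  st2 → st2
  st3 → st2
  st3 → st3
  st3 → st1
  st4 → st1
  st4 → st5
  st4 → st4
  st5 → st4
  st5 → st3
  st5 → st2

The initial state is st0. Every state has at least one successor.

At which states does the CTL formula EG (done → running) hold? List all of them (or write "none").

States satisfying done → running: {st0, st2, st3, st4, st5}.
States satisfying EG (done → running): {st2, st3, st4, st5}.

{st2, st3, st4, st5}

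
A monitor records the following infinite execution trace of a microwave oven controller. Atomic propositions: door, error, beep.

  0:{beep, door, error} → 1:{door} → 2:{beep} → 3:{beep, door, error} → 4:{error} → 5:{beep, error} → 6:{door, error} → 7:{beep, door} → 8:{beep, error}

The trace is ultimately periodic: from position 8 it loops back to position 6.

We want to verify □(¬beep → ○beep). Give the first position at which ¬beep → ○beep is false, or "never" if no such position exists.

¬beep → ○beep holds at every position 0..8, and those are all the positions the trace ever visits, so the invariant □(¬beep → ○beep) is never violated.

never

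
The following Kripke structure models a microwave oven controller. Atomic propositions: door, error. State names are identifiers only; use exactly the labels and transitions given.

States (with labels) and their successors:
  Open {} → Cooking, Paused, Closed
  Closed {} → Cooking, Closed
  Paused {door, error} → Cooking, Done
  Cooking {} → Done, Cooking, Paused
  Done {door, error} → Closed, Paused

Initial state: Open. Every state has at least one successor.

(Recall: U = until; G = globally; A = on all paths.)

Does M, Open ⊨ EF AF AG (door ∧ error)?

Violated

States satisfying AF AG (door ∧ error): ∅.
States satisfying EF AF AG (door ∧ error): ∅.
No suitable path/successor from Open witnesses the formula.
Open ∉ Sat(EF AF AG (door ∧ error)).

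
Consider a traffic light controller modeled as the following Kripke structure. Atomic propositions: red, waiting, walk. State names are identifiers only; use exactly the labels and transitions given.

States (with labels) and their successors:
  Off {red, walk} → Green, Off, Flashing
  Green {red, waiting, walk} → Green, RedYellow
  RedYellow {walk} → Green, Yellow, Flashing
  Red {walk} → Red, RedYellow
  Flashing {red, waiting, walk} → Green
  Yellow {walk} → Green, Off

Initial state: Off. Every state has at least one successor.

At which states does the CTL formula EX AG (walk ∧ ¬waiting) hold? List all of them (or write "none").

none

States satisfying AG (walk ∧ ¬waiting): ∅.
States satisfying EX AG (walk ∧ ¬waiting): ∅.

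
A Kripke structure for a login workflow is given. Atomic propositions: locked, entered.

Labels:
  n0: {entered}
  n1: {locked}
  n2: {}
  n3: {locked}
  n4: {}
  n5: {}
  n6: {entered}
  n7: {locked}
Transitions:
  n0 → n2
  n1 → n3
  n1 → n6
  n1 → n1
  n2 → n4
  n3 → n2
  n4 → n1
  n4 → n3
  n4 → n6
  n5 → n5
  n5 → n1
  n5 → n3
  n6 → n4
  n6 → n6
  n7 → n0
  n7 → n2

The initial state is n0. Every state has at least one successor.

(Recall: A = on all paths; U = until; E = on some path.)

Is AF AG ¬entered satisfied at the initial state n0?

Violated

States satisfying AG ¬entered: ∅.
States satisfying AF AG ¬entered: ∅.
There is a path from n0 along which AG ¬entered never holds.
n0 ∉ Sat(AF AG ¬entered).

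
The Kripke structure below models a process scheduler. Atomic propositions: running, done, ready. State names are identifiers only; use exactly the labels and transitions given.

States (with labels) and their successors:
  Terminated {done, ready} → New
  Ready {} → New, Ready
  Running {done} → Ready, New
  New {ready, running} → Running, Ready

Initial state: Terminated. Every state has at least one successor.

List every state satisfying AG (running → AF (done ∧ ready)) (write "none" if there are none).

States satisfying running → AF (done ∧ ready): {Terminated, Ready, Running}.
States satisfying AG (running → AF (done ∧ ready)): ∅.

none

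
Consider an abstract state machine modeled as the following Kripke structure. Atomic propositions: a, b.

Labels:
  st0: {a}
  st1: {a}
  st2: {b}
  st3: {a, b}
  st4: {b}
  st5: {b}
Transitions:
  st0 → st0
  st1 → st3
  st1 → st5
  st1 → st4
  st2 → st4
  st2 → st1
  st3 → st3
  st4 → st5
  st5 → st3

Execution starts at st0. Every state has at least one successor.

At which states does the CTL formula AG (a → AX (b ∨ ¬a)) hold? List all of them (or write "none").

States satisfying a → AX (b ∨ ¬a): {st1, st2, st3, st4, st5}.
States satisfying AG (a → AX (b ∨ ¬a)): {st1, st2, st3, st4, st5}.

{st1, st2, st3, st4, st5}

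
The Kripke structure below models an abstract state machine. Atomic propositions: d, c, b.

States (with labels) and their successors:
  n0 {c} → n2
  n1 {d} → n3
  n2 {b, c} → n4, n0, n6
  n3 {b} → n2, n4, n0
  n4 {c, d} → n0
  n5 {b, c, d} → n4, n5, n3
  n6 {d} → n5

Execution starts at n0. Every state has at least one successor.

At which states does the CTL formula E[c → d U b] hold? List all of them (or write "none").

{n1, n2, n3, n5, n6}

States satisfying c → d: {n1, n3, n4, n5, n6}.
States satisfying b: {n2, n3, n5}.
States satisfying E[c → d U b]: {n1, n2, n3, n5, n6}.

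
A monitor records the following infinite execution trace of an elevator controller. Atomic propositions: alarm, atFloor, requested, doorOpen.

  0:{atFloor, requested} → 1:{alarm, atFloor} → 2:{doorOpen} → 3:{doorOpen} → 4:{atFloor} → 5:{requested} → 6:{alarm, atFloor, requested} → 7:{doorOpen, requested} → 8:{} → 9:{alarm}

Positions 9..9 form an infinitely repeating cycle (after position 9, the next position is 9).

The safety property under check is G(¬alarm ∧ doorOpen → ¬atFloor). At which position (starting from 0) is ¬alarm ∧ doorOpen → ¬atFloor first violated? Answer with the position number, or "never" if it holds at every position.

¬alarm ∧ doorOpen → ¬atFloor holds at every position 0..9, and those are all the positions the trace ever visits, so the invariant G(¬alarm ∧ doorOpen → ¬atFloor) is never violated.

never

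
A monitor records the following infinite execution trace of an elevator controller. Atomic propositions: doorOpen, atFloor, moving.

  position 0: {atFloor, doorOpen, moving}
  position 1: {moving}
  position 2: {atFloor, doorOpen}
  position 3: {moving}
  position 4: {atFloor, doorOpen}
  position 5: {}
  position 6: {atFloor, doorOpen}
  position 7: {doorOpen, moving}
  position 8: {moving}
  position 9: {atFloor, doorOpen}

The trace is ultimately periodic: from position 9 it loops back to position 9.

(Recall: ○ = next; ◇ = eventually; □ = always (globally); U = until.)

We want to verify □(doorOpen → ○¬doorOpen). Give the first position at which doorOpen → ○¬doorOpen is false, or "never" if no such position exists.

Check doorOpen → ○¬doorOpen at each position in order: 0 ✓, 1 ✓, 2 ✓, 3 ✓, 4 ✓, 5 ✓.
At position 6 the labels are {atFloor, doorOpen} and the next position 7 has {doorOpen, moving}, so doorOpen → ○¬doorOpen is false there. This is the first violation.

6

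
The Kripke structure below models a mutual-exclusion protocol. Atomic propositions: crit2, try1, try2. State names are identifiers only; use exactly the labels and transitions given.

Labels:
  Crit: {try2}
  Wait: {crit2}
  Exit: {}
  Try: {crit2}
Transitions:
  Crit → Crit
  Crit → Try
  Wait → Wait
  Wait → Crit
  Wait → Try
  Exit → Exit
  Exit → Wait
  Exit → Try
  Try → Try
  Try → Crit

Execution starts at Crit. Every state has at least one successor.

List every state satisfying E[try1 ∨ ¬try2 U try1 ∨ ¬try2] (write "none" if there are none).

{Wait, Exit, Try}

States satisfying try1 ∨ ¬try2: {Wait, Exit, Try}.
States satisfying E[try1 ∨ ¬try2 U try1 ∨ ¬try2]: {Wait, Exit, Try}.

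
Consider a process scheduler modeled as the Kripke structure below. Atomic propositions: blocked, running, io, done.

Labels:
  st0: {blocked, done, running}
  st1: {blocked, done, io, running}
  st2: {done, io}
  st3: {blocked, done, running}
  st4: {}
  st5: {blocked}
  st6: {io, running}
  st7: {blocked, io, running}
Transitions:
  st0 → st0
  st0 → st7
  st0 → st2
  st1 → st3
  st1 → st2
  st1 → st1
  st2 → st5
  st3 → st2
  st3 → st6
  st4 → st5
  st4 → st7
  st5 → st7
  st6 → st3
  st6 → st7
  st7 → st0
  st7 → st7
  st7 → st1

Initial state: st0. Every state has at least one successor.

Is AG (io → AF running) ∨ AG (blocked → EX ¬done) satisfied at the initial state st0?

Holds

States satisfying io → AF running: {st0, st1, st2, st3, st4, st5, st6, st7}.
States satisfying AG (io → AF running): {st0, st1, st2, st3, st4, st5, st6, st7}.
States satisfying blocked → EX ¬done: {st0, st2, st3, st4, st5, st6, st7}.
States satisfying AG (blocked → EX ¬done): ∅.
States satisfying AG (io → AF running) ∨ AG (blocked → EX ¬done): {st0, st1, st2, st3, st4, st5, st6, st7}.
st0 ∈ Sat(AG (io → AF running) ∨ AG (blocked → EX ¬done)).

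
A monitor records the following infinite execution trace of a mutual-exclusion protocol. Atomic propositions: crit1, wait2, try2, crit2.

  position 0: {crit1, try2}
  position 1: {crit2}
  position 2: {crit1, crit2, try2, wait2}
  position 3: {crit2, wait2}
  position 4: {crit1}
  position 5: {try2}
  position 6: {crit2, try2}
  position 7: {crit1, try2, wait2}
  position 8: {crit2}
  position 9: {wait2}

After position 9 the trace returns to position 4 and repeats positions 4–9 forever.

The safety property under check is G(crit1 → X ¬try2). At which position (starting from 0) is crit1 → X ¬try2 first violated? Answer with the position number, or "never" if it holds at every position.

Check crit1 → X ¬try2 at each position in order: 0 ✓, 1 ✓, 2 ✓, 3 ✓.
At position 4 the labels are {crit1} and the next position 5 has {try2}, so crit1 → X ¬try2 is false there. This is the first violation.

4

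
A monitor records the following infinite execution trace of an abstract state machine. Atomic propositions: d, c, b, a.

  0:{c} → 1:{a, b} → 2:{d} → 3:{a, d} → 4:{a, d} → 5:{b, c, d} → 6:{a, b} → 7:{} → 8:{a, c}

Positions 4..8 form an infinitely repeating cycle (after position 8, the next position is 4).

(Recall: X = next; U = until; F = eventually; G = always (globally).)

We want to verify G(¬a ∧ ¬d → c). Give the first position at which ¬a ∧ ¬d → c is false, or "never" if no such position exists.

Check ¬a ∧ ¬d → c at each position in order: 0 ✓, 1 ✓, 2 ✓, 3 ✓, 4 ✓, 5 ✓, 6 ✓.
At position 7 the labels are {}, so ¬a ∧ ¬d → c is false there. This is the first violation.

7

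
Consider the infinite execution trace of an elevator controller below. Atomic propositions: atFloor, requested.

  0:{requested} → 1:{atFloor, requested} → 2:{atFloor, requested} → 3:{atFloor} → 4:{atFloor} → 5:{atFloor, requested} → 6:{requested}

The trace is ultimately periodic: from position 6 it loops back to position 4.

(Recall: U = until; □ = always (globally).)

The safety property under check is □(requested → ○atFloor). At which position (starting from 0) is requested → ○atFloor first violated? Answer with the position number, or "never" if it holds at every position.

Check requested → ○atFloor at each position in order: 0 ✓, 1 ✓, 2 ✓, 3 ✓, 4 ✓.
At position 5 the labels are {atFloor, requested} and the next position 6 has {requested}, so requested → ○atFloor is false there. This is the first violation.

5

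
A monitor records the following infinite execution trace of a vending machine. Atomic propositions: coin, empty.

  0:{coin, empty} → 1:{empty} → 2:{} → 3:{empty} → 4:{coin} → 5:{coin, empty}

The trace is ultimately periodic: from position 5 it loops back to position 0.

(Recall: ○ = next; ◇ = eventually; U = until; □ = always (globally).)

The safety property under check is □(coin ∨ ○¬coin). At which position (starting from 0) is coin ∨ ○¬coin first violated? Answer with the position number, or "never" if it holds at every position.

Check coin ∨ ○¬coin at each position in order: 0 ✓, 1 ✓, 2 ✓.
At position 3 the labels are {empty} and the next position 4 has {coin}, so coin ∨ ○¬coin is false there. This is the first violation.

3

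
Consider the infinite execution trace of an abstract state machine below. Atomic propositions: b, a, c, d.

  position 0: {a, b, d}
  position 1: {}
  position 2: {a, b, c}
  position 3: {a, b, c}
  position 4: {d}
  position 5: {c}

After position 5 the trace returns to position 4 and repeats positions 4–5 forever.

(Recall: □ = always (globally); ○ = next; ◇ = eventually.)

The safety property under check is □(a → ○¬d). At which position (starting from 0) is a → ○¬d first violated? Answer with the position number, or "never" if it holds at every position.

Check a → ○¬d at each position in order: 0 ✓, 1 ✓, 2 ✓.
At position 3 the labels are {a, b, c} and the next position 4 has {d}, so a → ○¬d is false there. This is the first violation.

3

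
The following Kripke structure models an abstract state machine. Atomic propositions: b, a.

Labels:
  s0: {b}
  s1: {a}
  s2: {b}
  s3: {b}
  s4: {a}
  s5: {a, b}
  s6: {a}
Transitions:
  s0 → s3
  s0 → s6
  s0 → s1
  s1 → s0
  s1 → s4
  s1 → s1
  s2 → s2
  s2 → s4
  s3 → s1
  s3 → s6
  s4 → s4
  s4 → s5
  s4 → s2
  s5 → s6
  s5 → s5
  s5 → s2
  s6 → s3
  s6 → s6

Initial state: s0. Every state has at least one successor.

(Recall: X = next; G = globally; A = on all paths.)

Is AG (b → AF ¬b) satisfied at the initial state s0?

Violated

States satisfying b → AF ¬b: {s0, s1, s3, s4, s6}.
States satisfying AG (b → AF ¬b): ∅.
s2 is reachable from s0 and violates b → AF ¬b, so AG fails at s0.
s0 ∉ Sat(AG (b → AF ¬b)).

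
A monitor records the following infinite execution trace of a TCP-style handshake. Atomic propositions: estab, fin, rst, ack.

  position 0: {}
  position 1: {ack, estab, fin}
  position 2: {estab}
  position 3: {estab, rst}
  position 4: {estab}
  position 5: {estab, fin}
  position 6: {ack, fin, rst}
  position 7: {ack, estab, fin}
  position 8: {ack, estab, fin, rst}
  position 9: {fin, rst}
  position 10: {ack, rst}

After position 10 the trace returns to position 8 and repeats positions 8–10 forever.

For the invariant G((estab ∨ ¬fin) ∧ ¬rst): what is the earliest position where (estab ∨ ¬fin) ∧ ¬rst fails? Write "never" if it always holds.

Check (estab ∨ ¬fin) ∧ ¬rst at each position in order: 0 ✓, 1 ✓, 2 ✓.
At position 3 the labels are {estab, rst}, so (estab ∨ ¬fin) ∧ ¬rst is false there. This is the first violation.

3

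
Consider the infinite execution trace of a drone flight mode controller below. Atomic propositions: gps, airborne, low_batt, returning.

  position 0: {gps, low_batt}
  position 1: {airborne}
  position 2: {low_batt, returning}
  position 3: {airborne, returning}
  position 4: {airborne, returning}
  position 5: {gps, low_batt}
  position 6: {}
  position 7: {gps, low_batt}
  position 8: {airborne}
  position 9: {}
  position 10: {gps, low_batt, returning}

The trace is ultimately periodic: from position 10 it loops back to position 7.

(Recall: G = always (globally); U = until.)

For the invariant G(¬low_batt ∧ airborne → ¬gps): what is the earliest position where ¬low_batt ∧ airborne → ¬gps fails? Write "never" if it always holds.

¬low_batt ∧ airborne → ¬gps holds at every position 0..10, and those are all the positions the trace ever visits, so the invariant G(¬low_batt ∧ airborne → ¬gps) is never violated.

never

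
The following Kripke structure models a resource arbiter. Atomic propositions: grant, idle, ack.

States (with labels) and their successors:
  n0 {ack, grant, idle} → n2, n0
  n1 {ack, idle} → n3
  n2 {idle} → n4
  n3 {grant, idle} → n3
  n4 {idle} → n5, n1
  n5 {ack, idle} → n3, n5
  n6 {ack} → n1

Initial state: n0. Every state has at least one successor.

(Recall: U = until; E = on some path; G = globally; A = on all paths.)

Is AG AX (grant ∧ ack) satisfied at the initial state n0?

No

States satisfying AX (grant ∧ ack): ∅.
States satisfying AG AX (grant ∧ ack): ∅.
n0 is reachable from n0 and violates AX (grant ∧ ack), so AG fails at n0.
n0 ∉ Sat(AG AX (grant ∧ ack)).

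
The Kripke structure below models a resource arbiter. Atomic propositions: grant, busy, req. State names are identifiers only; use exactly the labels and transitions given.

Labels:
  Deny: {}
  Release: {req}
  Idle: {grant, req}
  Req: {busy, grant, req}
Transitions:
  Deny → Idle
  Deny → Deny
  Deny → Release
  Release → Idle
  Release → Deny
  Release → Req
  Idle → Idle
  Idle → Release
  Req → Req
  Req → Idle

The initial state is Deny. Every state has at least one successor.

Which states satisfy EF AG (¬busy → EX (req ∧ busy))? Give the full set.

States satisfying AG (¬busy → EX (req ∧ busy)): ∅.
States satisfying EF AG (¬busy → EX (req ∧ busy)): ∅.

none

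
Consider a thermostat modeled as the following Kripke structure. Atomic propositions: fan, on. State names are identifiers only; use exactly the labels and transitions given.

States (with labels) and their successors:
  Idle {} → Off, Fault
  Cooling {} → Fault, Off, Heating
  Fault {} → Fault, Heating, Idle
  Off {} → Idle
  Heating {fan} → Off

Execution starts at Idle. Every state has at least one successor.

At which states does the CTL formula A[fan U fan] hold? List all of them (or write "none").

States satisfying fan: {Heating}.
States satisfying A[fan U fan]: {Heating}.

{Heating}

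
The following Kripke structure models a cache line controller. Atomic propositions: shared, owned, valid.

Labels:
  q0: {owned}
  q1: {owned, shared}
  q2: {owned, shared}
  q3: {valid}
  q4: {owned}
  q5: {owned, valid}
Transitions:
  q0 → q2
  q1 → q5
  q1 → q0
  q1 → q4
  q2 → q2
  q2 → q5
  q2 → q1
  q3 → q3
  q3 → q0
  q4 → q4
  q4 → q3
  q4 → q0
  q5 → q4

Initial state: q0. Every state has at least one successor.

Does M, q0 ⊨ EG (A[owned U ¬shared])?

States satisfying A[owned U ¬shared]: {q0, q1, q3, q4, q5}.
States satisfying EG (A[owned U ¬shared]): {q1, q3, q4, q5}.
No suitable path/successor from q0 witnesses the formula.
q0 ∉ Sat(EG (A[owned U ¬shared])).

Does not hold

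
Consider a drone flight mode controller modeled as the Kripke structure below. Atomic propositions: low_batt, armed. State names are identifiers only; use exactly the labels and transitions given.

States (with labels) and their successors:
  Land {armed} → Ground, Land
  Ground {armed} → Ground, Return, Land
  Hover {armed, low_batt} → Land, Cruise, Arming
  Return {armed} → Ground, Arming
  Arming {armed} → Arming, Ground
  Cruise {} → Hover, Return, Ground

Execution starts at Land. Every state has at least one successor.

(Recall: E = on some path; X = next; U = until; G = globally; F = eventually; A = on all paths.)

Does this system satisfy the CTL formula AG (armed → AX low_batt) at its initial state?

States satisfying armed → AX low_batt: {Cruise}.
States satisfying AG (armed → AX low_batt): ∅.
Arming is reachable from Land and violates armed → AX low_batt, so AG fails at Land.
Land ∉ Sat(AG (armed → AX low_batt)).

Does not hold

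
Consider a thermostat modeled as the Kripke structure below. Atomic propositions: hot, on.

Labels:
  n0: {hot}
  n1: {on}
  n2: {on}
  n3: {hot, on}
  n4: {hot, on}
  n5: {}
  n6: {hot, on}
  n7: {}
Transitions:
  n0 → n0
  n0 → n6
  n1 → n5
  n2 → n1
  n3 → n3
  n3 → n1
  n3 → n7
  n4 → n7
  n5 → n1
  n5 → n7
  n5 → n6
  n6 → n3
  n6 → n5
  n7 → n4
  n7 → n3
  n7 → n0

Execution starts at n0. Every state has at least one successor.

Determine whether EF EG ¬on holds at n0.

States satisfying EG ¬on: {n0, n5, n7}.
States satisfying EF EG ¬on: {n0, n1, n2, n3, n4, n5, n6, n7}.
Some path from n0 reaches a state where EG ¬on holds.
n0 ∈ Sat(EF EG ¬on).

Yes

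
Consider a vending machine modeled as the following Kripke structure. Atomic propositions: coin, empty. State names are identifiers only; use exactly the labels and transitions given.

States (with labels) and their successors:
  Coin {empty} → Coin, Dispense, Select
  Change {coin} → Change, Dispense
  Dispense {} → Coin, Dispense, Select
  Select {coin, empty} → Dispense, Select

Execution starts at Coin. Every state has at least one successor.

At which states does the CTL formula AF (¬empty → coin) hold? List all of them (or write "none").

States satisfying ¬empty → coin: {Coin, Change, Select}.
States satisfying AF (¬empty → coin): {Coin, Change, Select}.

{Coin, Change, Select}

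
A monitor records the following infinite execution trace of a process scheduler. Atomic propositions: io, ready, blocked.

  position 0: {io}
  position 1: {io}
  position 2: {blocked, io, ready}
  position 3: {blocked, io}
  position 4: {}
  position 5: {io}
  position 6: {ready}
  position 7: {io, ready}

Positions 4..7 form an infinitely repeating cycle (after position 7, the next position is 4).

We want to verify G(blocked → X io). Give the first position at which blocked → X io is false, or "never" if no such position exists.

3

Check blocked → X io at each position in order: 0 ✓, 1 ✓, 2 ✓.
At position 3 the labels are {blocked, io} and the next position 4 has {}, so blocked → X io is false there. This is the first violation.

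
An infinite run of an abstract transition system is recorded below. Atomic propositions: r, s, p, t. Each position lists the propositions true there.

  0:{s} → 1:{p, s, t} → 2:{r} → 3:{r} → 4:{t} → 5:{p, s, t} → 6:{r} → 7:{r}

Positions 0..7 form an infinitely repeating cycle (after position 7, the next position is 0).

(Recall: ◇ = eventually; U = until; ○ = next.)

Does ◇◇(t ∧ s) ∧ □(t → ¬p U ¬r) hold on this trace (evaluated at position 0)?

◇(t ∧ s) holds at position 0, which is reachable from 0, so ◇◇(t ∧ s) holds.
t → ¬p U ¬r holds at every position 0..7, and those are all positions ever visited, so □(t → ¬p U ¬r) holds.
Positions where t holds: 1, 4, 5.
Check ¬p U ¬r at each: 1→ok, 4→ok, 5→ok.
At position 0: ◇◇(t ∧ s) is true; □(t → ¬p U ¬r) is true; so ◇◇(t ∧ s) ∧ □(t → ¬p U ¬r) is true.

Holds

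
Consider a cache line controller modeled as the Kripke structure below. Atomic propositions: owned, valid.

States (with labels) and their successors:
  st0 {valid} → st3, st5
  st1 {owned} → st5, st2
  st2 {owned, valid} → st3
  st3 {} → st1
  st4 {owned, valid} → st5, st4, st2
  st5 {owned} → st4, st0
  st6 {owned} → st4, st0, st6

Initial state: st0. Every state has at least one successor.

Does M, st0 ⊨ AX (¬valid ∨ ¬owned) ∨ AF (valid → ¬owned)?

States satisfying ¬valid ∨ ¬owned: {st0, st1, st3, st5, st6}.
States satisfying AX (¬valid ∨ ¬owned): {st0, st2, st3}.
States satisfying valid → ¬owned: {st0, st1, st3, st5, st6}.
States satisfying AF (valid → ¬owned): {st0, st1, st2, st3, st5, st6}.
States satisfying AX (¬valid ∨ ¬owned) ∨ AF (valid → ¬owned): {st0, st1, st2, st3, st5, st6}.
st0 ∈ Sat(AX (¬valid ∨ ¬owned) ∨ AF (valid → ¬owned)).

Yes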